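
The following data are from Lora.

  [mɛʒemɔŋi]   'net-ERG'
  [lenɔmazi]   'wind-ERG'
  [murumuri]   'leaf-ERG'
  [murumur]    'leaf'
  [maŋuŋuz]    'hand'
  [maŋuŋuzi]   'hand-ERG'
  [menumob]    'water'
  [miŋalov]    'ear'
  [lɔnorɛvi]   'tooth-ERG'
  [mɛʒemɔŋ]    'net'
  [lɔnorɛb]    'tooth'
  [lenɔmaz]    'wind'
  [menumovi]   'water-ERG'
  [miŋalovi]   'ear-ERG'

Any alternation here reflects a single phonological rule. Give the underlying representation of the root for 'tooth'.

'tooth' shows [v] ~ [b] at the end of the stem ([lɔnorɛvi] vs [lɔnorɛb]).
If /v/ were underlying and a rule turned it into [b] in isolation, 'ear' would also alternate; but it has [v] in both [miŋalovi] and [miŋalov].
The underlying segment must be /b/; voiced stops become fricatives between vowels, yielding [v] there.

/lɔnorɛb/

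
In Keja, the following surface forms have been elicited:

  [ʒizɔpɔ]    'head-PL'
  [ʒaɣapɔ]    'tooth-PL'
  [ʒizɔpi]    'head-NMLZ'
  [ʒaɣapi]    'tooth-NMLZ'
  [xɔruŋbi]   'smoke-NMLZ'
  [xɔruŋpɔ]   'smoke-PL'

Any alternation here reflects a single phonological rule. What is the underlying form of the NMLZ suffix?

/-bi/

The NMLZ morpheme has two allomorphs, [-bi] and [-pi].
The PL suffix, which begins with [p], is invariant after every stem; so [p] is not altered by any rule here.
The NMLZ suffix is therefore /-bi/ underlyingly, with post-vocalic devoicing: voiced stops become voiceless after a vowel.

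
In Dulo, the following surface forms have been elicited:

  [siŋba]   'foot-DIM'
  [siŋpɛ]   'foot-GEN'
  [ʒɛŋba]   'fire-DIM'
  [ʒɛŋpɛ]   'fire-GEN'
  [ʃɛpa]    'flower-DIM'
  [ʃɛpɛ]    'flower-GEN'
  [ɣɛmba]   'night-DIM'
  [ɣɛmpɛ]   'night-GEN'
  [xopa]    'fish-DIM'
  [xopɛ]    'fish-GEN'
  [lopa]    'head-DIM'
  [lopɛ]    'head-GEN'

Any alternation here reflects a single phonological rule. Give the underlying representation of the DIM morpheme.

The DIM morpheme has two allomorphs, [-ba] and [-pa].
The GEN suffix, which begins with [p], is invariant after every stem; so [p] is not altered by any rule here.
The DIM suffix is therefore /-ba/ underlyingly, with post-vocalic devoicing: voiced stops become voiceless after a vowel.

/-ba/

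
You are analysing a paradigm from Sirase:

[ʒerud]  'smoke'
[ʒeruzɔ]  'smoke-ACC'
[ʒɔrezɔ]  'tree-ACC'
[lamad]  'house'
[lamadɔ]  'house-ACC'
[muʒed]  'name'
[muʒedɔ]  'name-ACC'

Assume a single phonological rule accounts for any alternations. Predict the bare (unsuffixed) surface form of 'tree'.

[ʒɔred]

The stem for 'smoke' ends in [d] in [ʒerud] but [z] in [ʒeruzɔ].
But 'name' keeps [d] in both environments ([muʒed], [muʒedɔ]), so there is no rule changing /d/ to [z] before the ACC suffix.
The alternation reflects word-final hardening: voiced fricatives become stops word-finally. /z/ is underlying.
The one attested form of 'tree', [ʒɔrezɔ], shows underlying /ʒɔrez/. Applying the same rule word-finally gives [ʒɔred].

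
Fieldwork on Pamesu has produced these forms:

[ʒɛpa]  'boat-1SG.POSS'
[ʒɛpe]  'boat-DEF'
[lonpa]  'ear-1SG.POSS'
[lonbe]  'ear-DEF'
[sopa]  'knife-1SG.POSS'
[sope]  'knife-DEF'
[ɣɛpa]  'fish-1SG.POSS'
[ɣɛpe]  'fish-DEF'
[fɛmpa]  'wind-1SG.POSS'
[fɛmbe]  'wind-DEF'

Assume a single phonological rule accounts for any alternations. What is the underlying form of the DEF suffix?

The DEF suffix surfaces as [-be] and [-pe], depending on the final segment of the stem.
The 1SG.POSS suffix, which begins with [p], is invariant after every stem; so [p] is not altered by any rule here.
So the underlying form is /-be/, and voiced stops become voiceless after a vowel.

/-be/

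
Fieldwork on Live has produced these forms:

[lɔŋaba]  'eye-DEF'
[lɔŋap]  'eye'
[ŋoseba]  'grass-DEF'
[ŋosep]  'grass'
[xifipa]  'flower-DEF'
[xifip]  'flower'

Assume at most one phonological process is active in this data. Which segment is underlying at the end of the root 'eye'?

'eye' shows [b] ~ [p] at the end of the stem ([lɔŋaba] vs [lɔŋap]).
But 'flower' keeps [p] in both environments ([xifipa], [xifip]), so there is no rule changing /p/ to [b] before the DEF suffix.
So /b/ is underlying, and a rule of word-final obstruent devoicing — voiced obstruents become voiceless word-finally — gives [p].

/b/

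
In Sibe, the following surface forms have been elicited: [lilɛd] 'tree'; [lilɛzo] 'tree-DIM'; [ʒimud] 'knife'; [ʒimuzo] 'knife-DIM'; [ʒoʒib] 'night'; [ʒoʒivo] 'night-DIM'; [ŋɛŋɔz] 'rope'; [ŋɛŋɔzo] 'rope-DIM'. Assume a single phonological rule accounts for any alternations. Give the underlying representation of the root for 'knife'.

'knife' shows [d] ~ [z] at the end of the stem ([ʒimud] vs [ʒimuzo]).
But 'rope' keeps [z] in both environments ([ŋɛŋɔz], [ŋɛŋɔzo]), so there is no rule changing /z/ to [d] in isolation.
The underlying segment must be /d/; voiced stops become fricatives between vowels, yielding [z] there.
So 'knife' = /ʒimud/.

/ʒimud/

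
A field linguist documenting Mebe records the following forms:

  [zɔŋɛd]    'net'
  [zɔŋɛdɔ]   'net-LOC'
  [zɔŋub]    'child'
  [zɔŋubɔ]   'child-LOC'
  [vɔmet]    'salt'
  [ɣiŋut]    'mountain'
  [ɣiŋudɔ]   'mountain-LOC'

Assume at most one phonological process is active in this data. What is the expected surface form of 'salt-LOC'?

[vɔmedɔ]

In [ɣiŋut] and [ɣiŋudɔ] the final segment of 'mountain' alternates: [t] ~ [d].
If /d/ were underlying and a rule turned it into [t] in isolation, 'net' would also alternate; but it has [d] in both [zɔŋɛd] and [zɔŋɛdɔ].
So /t/ is underlying, and a rule of intervocalic voicing — voiceless stops become voiced between vowels — gives [d].
From [vɔmet] the stem 'salt' is /vɔmet/; between vowels this yields [vɔmedɔ].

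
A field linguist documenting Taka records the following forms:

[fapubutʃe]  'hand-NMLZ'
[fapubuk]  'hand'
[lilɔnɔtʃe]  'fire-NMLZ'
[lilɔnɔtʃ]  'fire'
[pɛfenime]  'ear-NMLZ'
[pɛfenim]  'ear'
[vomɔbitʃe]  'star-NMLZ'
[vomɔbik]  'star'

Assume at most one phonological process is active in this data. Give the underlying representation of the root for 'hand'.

/fapubuk/

In [fapubutʃe] and [fapubuk] the final segment of 'hand' alternates: [tʃ] ~ [k].
If /tʃ/ were underlying and a rule turned it into [k] in isolation, 'fire' would also alternate; but it has [tʃ] in both [lilɔnɔtʃe] and [lilɔnɔtʃ].
The underlying segment must be /k/; /k/ becomes palato-alveolar [tʃ] before a front vowel, yielding [tʃ] there.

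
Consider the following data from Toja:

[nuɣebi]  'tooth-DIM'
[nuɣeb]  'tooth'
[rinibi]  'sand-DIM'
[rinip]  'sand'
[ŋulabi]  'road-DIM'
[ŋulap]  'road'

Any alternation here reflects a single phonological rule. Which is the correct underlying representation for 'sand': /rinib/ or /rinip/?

/rinip/

The stem for 'sand' ends in [b] in [rinibi] but [p] in [rinip].
The stem 'tooth' ([nuɣebi], [nuɣeb]) shows [b] unchanged in both environments, so [b] cannot be basic with [p] derived in isolation.
The underlying segment must be /p/; voiceless stops become voiced between vowels, yielding [b] there.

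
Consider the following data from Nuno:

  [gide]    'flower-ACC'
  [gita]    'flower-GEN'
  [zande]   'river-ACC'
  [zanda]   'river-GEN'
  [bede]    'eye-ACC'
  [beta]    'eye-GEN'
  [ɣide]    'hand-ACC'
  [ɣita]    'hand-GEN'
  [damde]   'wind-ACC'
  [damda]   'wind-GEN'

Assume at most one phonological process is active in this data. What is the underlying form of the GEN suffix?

/-ta/

The GEN suffix surfaces as [-da] and [-ta], depending on the final segment of the stem.
The ACC suffix, which begins with [d], is invariant after every stem; so [d] is not altered by any rule here.
So the underlying form is /-ta/, and voiceless stops become voiced after a nasal.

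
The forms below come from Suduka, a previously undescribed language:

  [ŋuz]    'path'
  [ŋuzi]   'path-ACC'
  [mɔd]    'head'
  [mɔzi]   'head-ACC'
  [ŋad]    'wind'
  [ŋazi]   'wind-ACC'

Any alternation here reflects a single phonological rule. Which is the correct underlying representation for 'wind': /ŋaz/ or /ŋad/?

In [ŋad] and [ŋazi] the final segment of 'wind' alternates: [d] ~ [z].
But 'path' keeps [z] in both environments ([ŋuz], [ŋuzi]), so there is no rule changing /z/ to [d] in isolation.
The underlying segment must be /d/; voiced stops become fricatives between vowels, yielding [z] there.

/ŋad/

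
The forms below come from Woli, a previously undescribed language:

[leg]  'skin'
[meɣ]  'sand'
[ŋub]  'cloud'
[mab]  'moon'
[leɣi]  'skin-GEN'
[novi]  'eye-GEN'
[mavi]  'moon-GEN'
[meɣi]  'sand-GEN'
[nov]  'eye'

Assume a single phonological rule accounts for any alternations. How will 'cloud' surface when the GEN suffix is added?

[ŋuvi]

The stem for 'moon' ends in [b] in [mab] but [v] in [mavi].
If /v/ were underlying and a rule turned it into [b] in isolation, 'eye' would also alternate; but it has [v] in both [nov] and [novi].
So /b/ is underlying, and a rule of intervocalic spirantization — voiced stops become fricatives between vowels — gives [v].
From [ŋub] the stem 'cloud' is /ŋub/; between vowels this yields [ŋuvi].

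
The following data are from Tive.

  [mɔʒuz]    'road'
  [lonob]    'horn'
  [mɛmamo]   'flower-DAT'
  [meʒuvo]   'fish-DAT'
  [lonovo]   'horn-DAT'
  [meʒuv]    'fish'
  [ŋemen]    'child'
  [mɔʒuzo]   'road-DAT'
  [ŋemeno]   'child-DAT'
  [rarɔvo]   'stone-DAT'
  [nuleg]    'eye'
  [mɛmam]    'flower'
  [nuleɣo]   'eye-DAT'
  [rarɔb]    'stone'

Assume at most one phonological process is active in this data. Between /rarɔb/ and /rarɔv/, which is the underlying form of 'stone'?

'stone' shows [b] ~ [v] at the end of the stem ([rarɔb] vs [rarɔvo]).
But 'fish' keeps [v] in both environments ([meʒuv], [meʒuvo]), so there is no rule changing /v/ to [b] in isolation.
The underlying segment must be /b/; voiced stops become fricatives between vowels, yielding [v] there.

/rarɔb/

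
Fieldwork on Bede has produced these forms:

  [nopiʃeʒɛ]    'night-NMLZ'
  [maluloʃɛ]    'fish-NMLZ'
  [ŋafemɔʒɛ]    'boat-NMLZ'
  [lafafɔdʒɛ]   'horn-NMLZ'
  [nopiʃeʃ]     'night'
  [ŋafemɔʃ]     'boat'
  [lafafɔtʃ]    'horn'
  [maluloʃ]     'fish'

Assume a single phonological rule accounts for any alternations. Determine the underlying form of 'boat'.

/ŋafemɔʒ/

The root 'boat' surfaces as [ŋafemɔʃ] and [ŋafemɔʒɛ], with a stem-final [ʃ] ~ [ʒ] alternation.
But 'fish' keeps [ʃ] in both environments ([maluloʃ], [maluloʃɛ]), so there is no rule changing /ʃ/ to [ʒ] before the NMLZ suffix.
So /ʒ/ is underlying, and a rule of word-final obstruent devoicing — voiced obstruents become voiceless word-finally — gives [ʃ].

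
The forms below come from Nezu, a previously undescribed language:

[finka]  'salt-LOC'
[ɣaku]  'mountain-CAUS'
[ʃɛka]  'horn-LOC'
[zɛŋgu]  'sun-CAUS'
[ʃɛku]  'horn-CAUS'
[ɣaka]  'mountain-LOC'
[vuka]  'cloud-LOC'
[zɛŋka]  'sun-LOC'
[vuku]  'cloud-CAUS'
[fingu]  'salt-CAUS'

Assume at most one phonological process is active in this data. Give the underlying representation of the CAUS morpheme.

The CAUS morpheme has two allomorphs, [-gu] and [-ku].
The LOC suffix, which begins with [k], is invariant after every stem; so [k] is not altered by any rule here.
So the underlying form is /-gu/, and voiced stops become voiceless after a vowel.

/-gu/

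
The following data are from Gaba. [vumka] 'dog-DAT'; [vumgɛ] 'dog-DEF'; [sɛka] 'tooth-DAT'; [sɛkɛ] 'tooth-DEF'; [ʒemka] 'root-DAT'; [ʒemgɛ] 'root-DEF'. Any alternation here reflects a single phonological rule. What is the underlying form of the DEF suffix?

The DEF suffix surfaces as [-gɛ] and [-kɛ], depending on the final segment of the stem.
By contrast the DAT suffix keeps its initial [k] throughout — that segment must be underlying.
The DEF suffix is therefore /-gɛ/ underlyingly, with post-vocalic devoicing: voiced stops become voiceless after a vowel.

/-gɛ/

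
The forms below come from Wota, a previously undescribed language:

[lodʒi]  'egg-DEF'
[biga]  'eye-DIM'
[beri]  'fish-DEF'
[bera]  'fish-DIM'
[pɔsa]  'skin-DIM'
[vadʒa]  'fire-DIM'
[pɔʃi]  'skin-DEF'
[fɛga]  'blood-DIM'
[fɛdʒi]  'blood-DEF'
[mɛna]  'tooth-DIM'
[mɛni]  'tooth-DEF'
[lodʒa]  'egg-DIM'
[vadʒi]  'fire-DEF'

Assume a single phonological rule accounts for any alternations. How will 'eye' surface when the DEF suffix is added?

[bidʒi]

In [fɛdʒi] and [fɛga] the final segment of 'blood' alternates: [dʒ] ~ [g].
Compare 'egg', with invariant [dʒ] in [lodʒi] and [lodʒa]: an analysis with underlying /dʒ/ and a rule producing [g] before the DIM suffix would wrongly predict alternation here too.
Therefore /g/ is basic and [dʒ] is derived by palatalization before a front vowel (/g/ and /s/ become palato-alveolar [dʒ] and [ʃ] before a front vowel).
The one attested form of 'eye', [biga], shows underlying /big/. Applying the same rule before a front vowel gives [bidʒi].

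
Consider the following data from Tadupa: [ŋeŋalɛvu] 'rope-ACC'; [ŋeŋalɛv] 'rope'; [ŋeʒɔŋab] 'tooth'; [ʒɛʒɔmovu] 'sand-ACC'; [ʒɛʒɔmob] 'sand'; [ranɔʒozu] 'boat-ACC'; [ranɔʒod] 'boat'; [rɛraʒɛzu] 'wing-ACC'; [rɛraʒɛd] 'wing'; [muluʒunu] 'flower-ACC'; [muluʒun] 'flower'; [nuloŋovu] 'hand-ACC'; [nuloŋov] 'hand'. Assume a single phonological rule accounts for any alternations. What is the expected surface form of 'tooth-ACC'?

[ŋeʒɔŋavu]

'sand' shows [v] ~ [b] at the end of the stem ([ʒɛʒɔmovu] vs [ʒɛʒɔmob]).
Compare 'rope', with invariant [v] in [ŋeŋalɛvu] and [ŋeŋalɛv]: an analysis with underlying /v/ and a rule producing [b] in isolation would wrongly predict alternation here too.
Therefore /b/ is basic and [v] is derived by intervocalic spirantization (voiced stops become fricatives between vowels).
From [ŋeʒɔŋab] the stem 'tooth' is /ŋeʒɔŋab/; between vowels this yields [ŋeʒɔŋavu].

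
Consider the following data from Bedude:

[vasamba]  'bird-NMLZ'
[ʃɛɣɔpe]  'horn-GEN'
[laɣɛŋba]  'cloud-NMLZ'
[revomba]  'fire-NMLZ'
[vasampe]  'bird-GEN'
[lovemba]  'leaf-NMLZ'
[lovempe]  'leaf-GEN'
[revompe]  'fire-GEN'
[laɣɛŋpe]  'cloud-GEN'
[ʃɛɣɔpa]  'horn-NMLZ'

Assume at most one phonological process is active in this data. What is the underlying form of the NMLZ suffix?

The NMLZ morpheme has two allomorphs, [-ba] and [-pa].
By contrast the GEN suffix keeps its initial [p] throughout — that segment must be underlying.
The NMLZ suffix is therefore /-ba/ underlyingly, with post-vocalic devoicing: voiced stops become voiceless after a vowel.

/-ba/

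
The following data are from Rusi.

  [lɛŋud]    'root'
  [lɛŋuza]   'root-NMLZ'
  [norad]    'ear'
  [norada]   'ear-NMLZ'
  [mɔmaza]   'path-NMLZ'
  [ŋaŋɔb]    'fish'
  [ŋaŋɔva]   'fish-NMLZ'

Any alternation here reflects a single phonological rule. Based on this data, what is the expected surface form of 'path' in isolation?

[mɔmad]

The stem for 'root' ends in [d] in [lɛŋud] but [z] in [lɛŋuza].
If /d/ were underlying and a rule turned it into [z] before the NMLZ suffix, 'ear' would also alternate; but it has [d] in both [norad] and [norada].
So /z/ is underlying, and a rule of word-final hardening — voiced fricatives become stops word-finally — gives [d].
From [mɔmaza] the stem 'path' is /mɔmaz/; word-finally this yields [mɔmad].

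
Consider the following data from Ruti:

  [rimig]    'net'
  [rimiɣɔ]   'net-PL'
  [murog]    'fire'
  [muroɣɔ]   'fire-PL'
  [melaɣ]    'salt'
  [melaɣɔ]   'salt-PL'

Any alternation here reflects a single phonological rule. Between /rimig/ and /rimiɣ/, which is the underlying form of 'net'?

/rimig/

In [rimig] and [rimiɣɔ] the final segment of 'net' alternates: [g] ~ [ɣ].
The stem 'salt' ([melaɣ], [melaɣɔ]) shows [ɣ] unchanged in both environments, so [ɣ] cannot be basic with [g] derived in isolation.
The alternation reflects intervocalic spirantization: voiced stops become fricatives between vowels. /g/ is underlying.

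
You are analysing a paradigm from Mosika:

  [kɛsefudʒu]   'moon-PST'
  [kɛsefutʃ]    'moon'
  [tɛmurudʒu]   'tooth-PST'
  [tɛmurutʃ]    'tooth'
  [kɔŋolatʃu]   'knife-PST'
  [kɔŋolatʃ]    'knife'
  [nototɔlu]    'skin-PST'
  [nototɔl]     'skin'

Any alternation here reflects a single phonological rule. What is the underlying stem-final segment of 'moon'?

/dʒ/

In [kɛsefudʒu] and [kɛsefutʃ] the final segment of 'moon' alternates: [dʒ] ~ [tʃ].
Compare 'knife', with invariant [tʃ] in [kɔŋolatʃu] and [kɔŋolatʃ]: an analysis with underlying /tʃ/ and a rule producing [dʒ] before the PST suffix would wrongly predict alternation here too.
The alternation reflects word-final obstruent devoicing: voiced obstruents become voiceless word-finally. /dʒ/ is underlying.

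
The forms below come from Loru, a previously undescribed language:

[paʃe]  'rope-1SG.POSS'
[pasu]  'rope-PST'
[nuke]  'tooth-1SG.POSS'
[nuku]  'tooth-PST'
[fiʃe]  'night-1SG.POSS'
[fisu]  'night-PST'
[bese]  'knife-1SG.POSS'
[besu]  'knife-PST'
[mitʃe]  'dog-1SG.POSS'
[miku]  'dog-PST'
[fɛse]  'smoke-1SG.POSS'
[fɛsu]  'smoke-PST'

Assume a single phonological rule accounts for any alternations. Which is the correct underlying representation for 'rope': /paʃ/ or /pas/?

/paʃ/

In [paʃe] and [pasu] the final segment of 'rope' alternates: [ʃ] ~ [s].
But 'knife' keeps [s] in both environments ([bese], [besu]), so there is no rule changing /s/ to [ʃ] before the 1SG.POSS suffix.
So /ʃ/ is underlying, and a rule of depalatalization — palato-alveolar /tʃ/ and /ʃ/ become [k] and [s] when no front vowel follows — gives [s].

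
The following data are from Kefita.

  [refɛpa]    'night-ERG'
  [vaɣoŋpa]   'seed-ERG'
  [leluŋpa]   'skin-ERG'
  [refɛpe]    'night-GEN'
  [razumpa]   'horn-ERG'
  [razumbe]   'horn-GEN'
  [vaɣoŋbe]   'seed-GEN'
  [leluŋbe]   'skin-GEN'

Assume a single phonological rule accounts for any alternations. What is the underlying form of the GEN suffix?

The GEN morpheme has two allomorphs, [-be] and [-pe].
By contrast the ERG suffix keeps its initial [p] throughout — that segment must be underlying.
So the underlying form is /-be/, and voiced stops become voiceless after a vowel.

/-be/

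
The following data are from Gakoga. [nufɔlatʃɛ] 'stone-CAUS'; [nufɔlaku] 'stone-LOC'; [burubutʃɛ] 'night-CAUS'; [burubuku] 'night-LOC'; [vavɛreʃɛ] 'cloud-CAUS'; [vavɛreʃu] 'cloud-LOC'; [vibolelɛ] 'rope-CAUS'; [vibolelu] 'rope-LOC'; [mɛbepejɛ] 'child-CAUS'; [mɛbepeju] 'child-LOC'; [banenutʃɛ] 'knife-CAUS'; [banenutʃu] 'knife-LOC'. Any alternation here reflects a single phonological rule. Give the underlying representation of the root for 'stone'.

'stone' shows [tʃ] ~ [k] at the end of the stem ([nufɔlatʃɛ] vs [nufɔlaku]).
Compare 'knife', with invariant [tʃ] in [banenutʃɛ] and [banenutʃu]: an analysis with underlying /tʃ/ and a rule producing [k] before the LOC suffix would wrongly predict alternation here too.
The underlying segment must be /k/; /k/ becomes palato-alveolar [tʃ] before a front vowel, yielding [tʃ] there.
Hence 'stone' is /nufɔlak/ underlyingly.

/nufɔlak/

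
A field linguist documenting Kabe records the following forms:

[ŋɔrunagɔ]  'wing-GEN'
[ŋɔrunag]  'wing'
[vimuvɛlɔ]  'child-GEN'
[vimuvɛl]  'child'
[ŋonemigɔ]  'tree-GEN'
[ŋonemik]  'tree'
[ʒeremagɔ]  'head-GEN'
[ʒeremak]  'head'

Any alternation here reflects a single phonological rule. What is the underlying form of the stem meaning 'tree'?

/ŋonemik/

In [ŋonemigɔ] and [ŋonemik] the final segment of 'tree' alternates: [g] ~ [k].
If /g/ were underlying and a rule turned it into [k] in isolation, 'wing' would also alternate; but it has [g] in both [ŋɔrunagɔ] and [ŋɔrunag].
Therefore /k/ is basic and [g] is derived by intervocalic voicing (voiceless stops become voiced between vowels).
So 'tree' = /ŋonemik/.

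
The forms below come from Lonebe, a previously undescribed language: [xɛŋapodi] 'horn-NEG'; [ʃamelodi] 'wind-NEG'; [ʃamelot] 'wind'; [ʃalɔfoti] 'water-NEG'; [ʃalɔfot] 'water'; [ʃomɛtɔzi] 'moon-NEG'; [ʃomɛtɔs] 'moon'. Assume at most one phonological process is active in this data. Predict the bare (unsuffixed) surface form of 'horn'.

[xɛŋapot]

The root 'wind' surfaces as [ʃamelodi] and [ʃamelot], with a stem-final [d] ~ [t] alternation.
But 'water' keeps [t] in both environments ([ʃalɔfoti], [ʃalɔfot]), so there is no rule changing /t/ to [d] before the NEG suffix.
Therefore /d/ is basic and [t] is derived by word-final obstruent devoicing (voiced obstruents become voiceless word-finally).
The one attested form of 'horn', [xɛŋapodi], shows underlying /xɛŋapod/. Applying the same rule word-finally gives [xɛŋapot].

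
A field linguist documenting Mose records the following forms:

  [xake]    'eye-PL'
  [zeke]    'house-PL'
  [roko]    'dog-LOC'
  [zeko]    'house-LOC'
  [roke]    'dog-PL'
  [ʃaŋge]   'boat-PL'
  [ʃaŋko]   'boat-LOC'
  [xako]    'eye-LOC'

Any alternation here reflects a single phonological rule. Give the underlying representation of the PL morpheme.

/-ge/

The PL suffix surfaces as [-ge] and [-ke], depending on the final segment of the stem.
By contrast the LOC suffix keeps its initial [k] throughout — that segment must be underlying.
So the underlying form is /-ge/, and voiced stops become voiceless after a vowel.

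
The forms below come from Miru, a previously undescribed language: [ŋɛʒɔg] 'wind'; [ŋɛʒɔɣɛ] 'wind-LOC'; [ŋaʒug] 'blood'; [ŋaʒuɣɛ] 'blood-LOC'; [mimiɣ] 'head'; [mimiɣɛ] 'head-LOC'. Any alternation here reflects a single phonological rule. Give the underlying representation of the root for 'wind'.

/ŋɛʒɔg/

The root 'wind' surfaces as [ŋɛʒɔg] and [ŋɛʒɔɣɛ], with a stem-final [g] ~ [ɣ] alternation.
The stem 'head' ([mimiɣ], [mimiɣɛ]) shows [ɣ] unchanged in both environments, so [ɣ] cannot be basic with [g] derived in isolation.
The underlying segment must be /g/; voiced stops become fricatives between vowels, yielding [ɣ] there.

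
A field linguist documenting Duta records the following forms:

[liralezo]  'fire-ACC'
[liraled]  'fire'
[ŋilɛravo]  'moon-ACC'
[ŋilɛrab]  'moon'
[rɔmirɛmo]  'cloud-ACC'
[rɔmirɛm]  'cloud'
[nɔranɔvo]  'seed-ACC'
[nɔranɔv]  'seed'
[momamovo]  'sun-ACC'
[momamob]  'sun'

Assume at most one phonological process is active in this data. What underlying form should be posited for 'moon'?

/ŋilɛrab/

The stem for 'moon' ends in [v] in [ŋilɛravo] but [b] in [ŋilɛrab].
The stem 'seed' ([nɔranɔvo], [nɔranɔv]) shows [v] unchanged in both environments, so [v] cannot be basic with [b] derived in isolation.
So /b/ is underlying, and a rule of intervocalic spirantization — voiced stops become fricatives between vowels — gives [v].
The underlying form of 'moon' is therefore /ŋilɛrab/.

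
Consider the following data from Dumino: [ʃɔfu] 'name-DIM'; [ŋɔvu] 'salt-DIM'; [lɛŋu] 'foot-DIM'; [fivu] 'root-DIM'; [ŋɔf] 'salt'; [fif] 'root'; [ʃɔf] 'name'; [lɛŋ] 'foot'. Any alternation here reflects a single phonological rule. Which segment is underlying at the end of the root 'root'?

/v/

In [fif] and [fivu] the final segment of 'root' alternates: [f] ~ [v].
If /f/ were underlying and a rule turned it into [v] before the DIM suffix, 'name' would also alternate; but it has [f] in both [ʃɔf] and [ʃɔfu].
The alternation reflects word-final obstruent devoicing: voiced obstruents become voiceless word-finally. /v/ is underlying.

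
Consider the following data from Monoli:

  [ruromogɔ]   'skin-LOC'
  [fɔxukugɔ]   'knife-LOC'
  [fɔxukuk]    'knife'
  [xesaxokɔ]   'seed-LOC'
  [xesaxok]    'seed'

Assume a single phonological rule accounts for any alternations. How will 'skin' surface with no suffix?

[ruromok]

'knife' shows [g] ~ [k] at the end of the stem ([fɔxukugɔ] vs [fɔxukuk]).
But 'seed' keeps [k] in both environments ([xesaxokɔ], [xesaxok]), so there is no rule changing /k/ to [g] before the LOC suffix.
So /g/ is underlying, and a rule of word-final obstruent devoicing — voiced obstruents become voiceless word-finally — gives [k].
The one attested form of 'skin', [ruromogɔ], shows underlying /ruromog/. Applying the same rule word-finally gives [ruromok].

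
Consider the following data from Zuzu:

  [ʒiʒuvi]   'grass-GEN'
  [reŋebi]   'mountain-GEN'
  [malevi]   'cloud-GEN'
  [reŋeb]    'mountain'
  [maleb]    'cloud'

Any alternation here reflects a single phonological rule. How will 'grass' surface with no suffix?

The stem for 'cloud' ends in [b] in [maleb] but [v] in [malevi].
Compare 'mountain', with invariant [b] in [reŋeb] and [reŋebi]: an analysis with underlying /b/ and a rule producing [v] before the GEN suffix would wrongly predict alternation here too.
The alternation reflects word-final hardening: voiced fricatives become stops word-finally. /v/ is underlying.
From [ʒiʒuvi] the stem 'grass' is /ʒiʒuv/; word-finally this yields [ʒiʒub].

[ʒiʒub]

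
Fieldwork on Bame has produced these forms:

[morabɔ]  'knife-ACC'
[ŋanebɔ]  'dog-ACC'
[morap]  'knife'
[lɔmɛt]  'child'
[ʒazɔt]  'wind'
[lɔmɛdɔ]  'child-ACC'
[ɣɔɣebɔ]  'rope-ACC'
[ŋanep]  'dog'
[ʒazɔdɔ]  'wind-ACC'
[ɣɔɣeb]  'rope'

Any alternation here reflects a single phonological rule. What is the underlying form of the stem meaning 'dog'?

In [ŋanep] and [ŋanebɔ] the final segment of 'dog' alternates: [p] ~ [b].
But 'rope' keeps [b] in both environments ([ɣɔɣeb], [ɣɔɣebɔ]), so there is no rule changing /b/ to [p] in isolation.
So /p/ is underlying, and a rule of intervocalic voicing — voiceless stops become voiced between vowels — gives [b].

/ŋanep/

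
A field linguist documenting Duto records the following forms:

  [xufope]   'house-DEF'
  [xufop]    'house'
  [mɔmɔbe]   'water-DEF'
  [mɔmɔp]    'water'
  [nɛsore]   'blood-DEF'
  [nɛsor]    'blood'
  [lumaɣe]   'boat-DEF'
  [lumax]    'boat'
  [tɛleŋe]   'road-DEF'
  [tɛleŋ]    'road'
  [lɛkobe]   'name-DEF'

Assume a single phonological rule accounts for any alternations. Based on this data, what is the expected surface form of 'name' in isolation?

[lɛkop]

'water' shows [b] ~ [p] at the end of the stem ([mɔmɔbe] vs [mɔmɔp]).
But 'house' keeps [p] in both environments ([xufope], [xufop]), so there is no rule changing /p/ to [b] before the DEF suffix.
Therefore /b/ is basic and [p] is derived by word-final obstruent devoicing (voiced obstruents become voiceless word-finally).
From [lɛkobe] the stem 'name' is /lɛkob/; word-finally this yields [lɛkop].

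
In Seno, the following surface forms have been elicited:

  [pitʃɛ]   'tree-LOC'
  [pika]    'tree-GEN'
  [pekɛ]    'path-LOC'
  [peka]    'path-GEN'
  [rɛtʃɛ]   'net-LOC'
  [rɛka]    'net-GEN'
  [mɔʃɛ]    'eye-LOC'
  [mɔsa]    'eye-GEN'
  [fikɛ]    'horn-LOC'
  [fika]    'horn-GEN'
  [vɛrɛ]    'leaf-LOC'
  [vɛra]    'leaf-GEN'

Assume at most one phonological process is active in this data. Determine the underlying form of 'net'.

/rɛtʃ/

The root 'net' surfaces as [rɛtʃɛ] and [rɛka], with a stem-final [tʃ] ~ [k] alternation.
If /k/ were underlying and a rule turned it into [tʃ] before the LOC suffix, 'horn' would also alternate; but it has [k] in both [fikɛ] and [fika].
The underlying segment must be /tʃ/; palato-alveolar /tʃ/ and /ʃ/ become [k] and [s] when no front vowel follows, yielding [k] there.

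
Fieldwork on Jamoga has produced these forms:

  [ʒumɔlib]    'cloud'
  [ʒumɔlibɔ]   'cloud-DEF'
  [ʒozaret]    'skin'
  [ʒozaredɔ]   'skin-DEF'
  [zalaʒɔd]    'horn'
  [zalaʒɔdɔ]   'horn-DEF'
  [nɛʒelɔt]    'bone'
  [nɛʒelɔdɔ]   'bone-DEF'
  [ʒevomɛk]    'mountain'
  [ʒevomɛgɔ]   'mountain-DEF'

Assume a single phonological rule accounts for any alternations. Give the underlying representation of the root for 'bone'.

/nɛʒelɔt/

'bone' shows [t] ~ [d] at the end of the stem ([nɛʒelɔt] vs [nɛʒelɔdɔ]).
Compare 'horn', with invariant [d] in [zalaʒɔd] and [zalaʒɔdɔ]: an analysis with underlying /d/ and a rule producing [t] in isolation would wrongly predict alternation here too.
Therefore /t/ is basic and [d] is derived by intervocalic voicing (voiceless stops become voiced between vowels).
Hence 'bone' is /nɛʒelɔt/ underlyingly.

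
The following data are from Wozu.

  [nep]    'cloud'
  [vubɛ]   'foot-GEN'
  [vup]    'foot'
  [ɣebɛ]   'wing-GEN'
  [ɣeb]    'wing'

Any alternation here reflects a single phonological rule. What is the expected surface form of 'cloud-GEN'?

[nebɛ]

The stem for 'foot' ends in [b] in [vubɛ] but [p] in [vup].
If /b/ were underlying and a rule turned it into [p] in isolation, 'wing' would also alternate; but it has [b] in both [ɣebɛ] and [ɣeb].
The alternation reflects intervocalic voicing: voiceless stops become voiced between vowels. /p/ is underlying.
The one attested form of 'cloud', [nep], shows underlying /nep/. Applying the same rule between vowels gives [nebɛ].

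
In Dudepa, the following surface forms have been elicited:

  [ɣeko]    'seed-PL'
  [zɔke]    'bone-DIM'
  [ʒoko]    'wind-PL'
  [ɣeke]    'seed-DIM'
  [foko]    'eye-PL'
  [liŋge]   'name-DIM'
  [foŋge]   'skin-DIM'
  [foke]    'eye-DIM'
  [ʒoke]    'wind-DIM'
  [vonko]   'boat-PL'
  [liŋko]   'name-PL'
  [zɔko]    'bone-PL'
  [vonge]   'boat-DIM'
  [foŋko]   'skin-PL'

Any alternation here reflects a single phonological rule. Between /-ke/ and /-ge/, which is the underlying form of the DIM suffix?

/-ge/

The DIM suffix surfaces as [-ge] and [-ke], depending on the final segment of the stem.
By contrast the PL suffix keeps its initial [k] throughout — that segment must be underlying.
So the underlying form is /-ge/, and voiced stops become voiceless after a vowel.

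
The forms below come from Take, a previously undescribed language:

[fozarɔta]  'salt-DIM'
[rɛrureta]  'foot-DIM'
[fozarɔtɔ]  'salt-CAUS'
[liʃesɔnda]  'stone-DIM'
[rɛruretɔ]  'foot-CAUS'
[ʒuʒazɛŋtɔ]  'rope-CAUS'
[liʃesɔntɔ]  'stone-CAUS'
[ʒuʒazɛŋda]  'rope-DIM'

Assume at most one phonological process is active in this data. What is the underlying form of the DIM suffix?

The DIM suffix surfaces as [-da] and [-ta], depending on the final segment of the stem.
The CAUS suffix, which begins with [t], is invariant after every stem; so [t] is not altered by any rule here.
So the underlying form is /-da/, and voiced stops become voiceless after a vowel.

/-da/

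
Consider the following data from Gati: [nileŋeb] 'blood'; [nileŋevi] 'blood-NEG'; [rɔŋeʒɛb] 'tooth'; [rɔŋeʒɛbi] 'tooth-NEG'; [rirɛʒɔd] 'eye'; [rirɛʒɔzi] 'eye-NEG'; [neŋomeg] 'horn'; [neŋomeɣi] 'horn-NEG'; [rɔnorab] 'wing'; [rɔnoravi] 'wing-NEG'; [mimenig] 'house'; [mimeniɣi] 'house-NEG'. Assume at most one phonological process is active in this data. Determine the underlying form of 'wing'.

/rɔnorav/

The root 'wing' surfaces as [rɔnorab] and [rɔnoravi], with a stem-final [b] ~ [v] alternation.
The stem 'tooth' ([rɔŋeʒɛb], [rɔŋeʒɛbi]) shows [b] unchanged in both environments, so [b] cannot be basic with [v] derived before the NEG suffix.
So /v/ is underlying, and a rule of word-final hardening — voiced fricatives become stops word-finally — gives [b].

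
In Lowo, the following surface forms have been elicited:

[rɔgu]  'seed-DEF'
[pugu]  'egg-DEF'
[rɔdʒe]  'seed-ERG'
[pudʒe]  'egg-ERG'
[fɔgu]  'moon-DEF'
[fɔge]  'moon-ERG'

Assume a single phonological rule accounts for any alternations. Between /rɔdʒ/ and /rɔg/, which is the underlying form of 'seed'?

/rɔdʒ/

The root 'seed' surfaces as [rɔgu] and [rɔdʒe], with a stem-final [g] ~ [dʒ] alternation.
The stem 'moon' ([fɔgu], [fɔge]) shows [g] unchanged in both environments, so [g] cannot be basic with [dʒ] derived before the ERG suffix.
So /dʒ/ is underlying, and a rule of depalatalization — palato-alveolar /dʒ/ becomes [g] when no front vowel follows — gives [g].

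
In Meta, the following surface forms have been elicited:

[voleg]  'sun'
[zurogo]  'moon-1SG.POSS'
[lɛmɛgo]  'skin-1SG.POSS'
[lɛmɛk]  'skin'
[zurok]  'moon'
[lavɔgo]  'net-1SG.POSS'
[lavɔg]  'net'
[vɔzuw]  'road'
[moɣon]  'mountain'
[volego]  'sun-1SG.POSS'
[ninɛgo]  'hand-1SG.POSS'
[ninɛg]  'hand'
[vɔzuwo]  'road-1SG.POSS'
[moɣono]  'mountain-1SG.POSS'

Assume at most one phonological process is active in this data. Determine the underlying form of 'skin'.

/lɛmɛk/

The root 'skin' surfaces as [lɛmɛgo] and [lɛmɛk], with a stem-final [g] ~ [k] alternation.
But 'hand' keeps [g] in both environments ([ninɛgo], [ninɛg]), so there is no rule changing /g/ to [k] in isolation.
Therefore /k/ is basic and [g] is derived by intervocalic voicing (voiceless stops become voiced between vowels).
The underlying form of 'skin' is therefore /lɛmɛk/.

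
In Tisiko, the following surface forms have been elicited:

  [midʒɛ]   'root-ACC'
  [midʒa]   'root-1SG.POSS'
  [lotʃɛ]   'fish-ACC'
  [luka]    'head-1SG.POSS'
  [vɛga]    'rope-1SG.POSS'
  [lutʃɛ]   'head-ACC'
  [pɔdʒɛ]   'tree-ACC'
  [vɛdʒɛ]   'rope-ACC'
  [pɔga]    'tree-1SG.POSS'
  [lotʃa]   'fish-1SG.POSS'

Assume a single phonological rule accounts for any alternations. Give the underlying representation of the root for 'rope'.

/vɛg/

'rope' shows [g] ~ [dʒ] at the end of the stem ([vɛga] vs [vɛdʒɛ]).
Compare 'root', with invariant [dʒ] in [midʒa] and [midʒɛ]: an analysis with underlying /dʒ/ and a rule producing [g] before the 1SG.POSS suffix would wrongly predict alternation here too.
Therefore /g/ is basic and [dʒ] is derived by palatalization before a front vowel (/k/ and /g/ become palato-alveolar [tʃ] and [dʒ] before a front vowel).
The underlying form of 'rope' is therefore /vɛg/.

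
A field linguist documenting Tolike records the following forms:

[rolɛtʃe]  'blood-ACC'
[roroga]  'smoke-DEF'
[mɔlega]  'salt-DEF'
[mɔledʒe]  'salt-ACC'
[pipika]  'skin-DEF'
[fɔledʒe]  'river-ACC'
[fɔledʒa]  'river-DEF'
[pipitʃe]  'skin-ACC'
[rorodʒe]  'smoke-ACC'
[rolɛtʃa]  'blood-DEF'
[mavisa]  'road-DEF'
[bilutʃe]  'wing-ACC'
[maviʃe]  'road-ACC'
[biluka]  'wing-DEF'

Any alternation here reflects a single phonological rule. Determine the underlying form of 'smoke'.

The stem for 'smoke' ends in [dʒ] in [rorodʒe] but [g] in [roroga].
Compare 'river', with invariant [dʒ] in [fɔledʒe] and [fɔledʒa]: an analysis with underlying /dʒ/ and a rule producing [g] before the DEF suffix would wrongly predict alternation here too.
The underlying segment must be /g/; /k/, /g/ and /s/ become palato-alveolar [tʃ], [dʒ] and [ʃ] before a front vowel, yielding [dʒ] there.
Hence 'smoke' is /rorog/ underlyingly.

/rorog/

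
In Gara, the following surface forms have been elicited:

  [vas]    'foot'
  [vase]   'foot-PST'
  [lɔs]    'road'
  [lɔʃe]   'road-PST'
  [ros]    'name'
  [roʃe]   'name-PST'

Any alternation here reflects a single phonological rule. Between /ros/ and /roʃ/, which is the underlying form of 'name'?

In [ros] and [roʃe] the final segment of 'name' alternates: [s] ~ [ʃ].
But 'foot' keeps [s] in both environments ([vas], [vase]), so there is no rule changing /s/ to [ʃ] before the PST suffix.
The underlying segment must be /ʃ/; palato-alveolar /ʃ/ becomes [s] when no front vowel follows, yielding [s] there.

/roʃ/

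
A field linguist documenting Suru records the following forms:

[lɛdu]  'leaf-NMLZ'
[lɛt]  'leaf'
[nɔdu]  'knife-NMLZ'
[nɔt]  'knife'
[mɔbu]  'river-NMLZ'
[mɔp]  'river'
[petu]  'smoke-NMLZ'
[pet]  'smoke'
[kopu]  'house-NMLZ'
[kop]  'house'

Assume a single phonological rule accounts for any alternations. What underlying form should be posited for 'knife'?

In [nɔdu] and [nɔt] the final segment of 'knife' alternates: [d] ~ [t].
But 'smoke' keeps [t] in both environments ([petu], [pet]), so there is no rule changing /t/ to [d] before the NMLZ suffix.
So /d/ is underlying, and a rule of word-final obstruent devoicing — voiced obstruents become voiceless word-finally — gives [t].

/nɔd/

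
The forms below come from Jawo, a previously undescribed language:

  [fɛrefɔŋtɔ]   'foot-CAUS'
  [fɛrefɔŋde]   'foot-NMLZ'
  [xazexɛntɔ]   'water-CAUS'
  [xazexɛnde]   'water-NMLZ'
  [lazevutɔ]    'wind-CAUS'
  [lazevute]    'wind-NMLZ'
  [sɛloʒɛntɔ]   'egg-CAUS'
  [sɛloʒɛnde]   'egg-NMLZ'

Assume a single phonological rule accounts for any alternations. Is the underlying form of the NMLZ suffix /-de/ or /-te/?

The NMLZ morpheme has two allomorphs, [-de] and [-te].
By contrast the CAUS suffix keeps its initial [t] throughout — that segment must be underlying.
So the underlying form is /-de/, and voiced stops become voiceless after a vowel.

/-de/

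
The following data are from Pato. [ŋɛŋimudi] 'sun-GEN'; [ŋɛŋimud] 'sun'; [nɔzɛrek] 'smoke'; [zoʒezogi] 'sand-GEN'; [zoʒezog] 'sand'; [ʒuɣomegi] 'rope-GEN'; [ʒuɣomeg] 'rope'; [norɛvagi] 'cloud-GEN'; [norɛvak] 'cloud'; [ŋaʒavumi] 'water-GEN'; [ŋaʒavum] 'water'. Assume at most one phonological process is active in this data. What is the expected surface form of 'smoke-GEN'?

In [norɛvagi] and [norɛvak] the final segment of 'cloud' alternates: [g] ~ [k].
Compare 'rope', with invariant [g] in [ʒuɣomegi] and [ʒuɣomeg]: an analysis with underlying /g/ and a rule producing [k] in isolation would wrongly predict alternation here too.
The alternation reflects intervocalic voicing: voiceless stops become voiced between vowels. /k/ is underlying.
From [nɔzɛrek] the stem 'smoke' is /nɔzɛrek/; between vowels this yields [nɔzɛregi].

[nɔzɛregi]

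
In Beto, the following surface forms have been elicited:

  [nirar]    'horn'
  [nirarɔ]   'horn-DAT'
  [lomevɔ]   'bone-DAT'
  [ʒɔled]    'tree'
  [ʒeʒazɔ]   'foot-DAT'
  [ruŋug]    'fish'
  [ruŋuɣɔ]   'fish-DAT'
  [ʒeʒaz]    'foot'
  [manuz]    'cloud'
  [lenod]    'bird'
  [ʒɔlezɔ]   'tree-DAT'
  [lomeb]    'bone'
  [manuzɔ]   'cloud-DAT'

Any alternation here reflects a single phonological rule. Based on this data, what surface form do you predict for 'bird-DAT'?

The stem for 'tree' ends in [z] in [ʒɔlezɔ] but [d] in [ʒɔled].
The stem 'cloud' ([manuzɔ], [manuz]) shows [z] unchanged in both environments, so [z] cannot be basic with [d] derived in isolation.
The underlying segment must be /d/; voiced stops become fricatives between vowels, yielding [z] there.
The one attested form of 'bird', [lenod], shows underlying /lenod/. Applying the same rule between vowels gives [lenozɔ].

[lenozɔ]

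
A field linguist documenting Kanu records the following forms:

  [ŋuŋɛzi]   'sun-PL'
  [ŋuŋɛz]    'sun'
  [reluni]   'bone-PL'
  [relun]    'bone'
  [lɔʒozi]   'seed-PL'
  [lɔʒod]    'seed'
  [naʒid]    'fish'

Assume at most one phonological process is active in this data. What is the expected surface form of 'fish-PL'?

[naʒizi]

The root 'seed' surfaces as [lɔʒozi] and [lɔʒod], with a stem-final [z] ~ [d] alternation.
But 'sun' keeps [z] in both environments ([ŋuŋɛzi], [ŋuŋɛz]), so there is no rule changing /z/ to [d] in isolation.
So /d/ is underlying, and a rule of intervocalic spirantization — voiced stops become fricatives between vowels — gives [z].
The one attested form of 'fish', [naʒid], shows underlying /naʒid/. Applying the same rule between vowels gives [naʒizi].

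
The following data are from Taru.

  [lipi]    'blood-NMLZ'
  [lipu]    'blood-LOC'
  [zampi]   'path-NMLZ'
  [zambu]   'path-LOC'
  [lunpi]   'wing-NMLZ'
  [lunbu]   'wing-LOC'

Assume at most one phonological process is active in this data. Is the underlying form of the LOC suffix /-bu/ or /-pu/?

The LOC morpheme has two allomorphs, [-bu] and [-pu].
By contrast the NMLZ suffix keeps its initial [p] throughout — that segment must be underlying.
So the underlying form is /-bu/, and voiced stops become voiceless after a vowel.

/-bu/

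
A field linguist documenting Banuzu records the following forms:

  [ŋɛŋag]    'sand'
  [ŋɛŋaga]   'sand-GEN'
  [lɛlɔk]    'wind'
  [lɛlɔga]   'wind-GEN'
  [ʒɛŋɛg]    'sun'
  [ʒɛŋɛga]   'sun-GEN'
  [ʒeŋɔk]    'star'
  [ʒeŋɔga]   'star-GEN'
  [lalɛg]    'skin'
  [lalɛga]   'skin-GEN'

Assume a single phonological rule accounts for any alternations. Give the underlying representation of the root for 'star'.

/ʒeŋɔk/

'star' shows [k] ~ [g] at the end of the stem ([ʒeŋɔk] vs [ʒeŋɔga]).
But 'sand' keeps [g] in both environments ([ŋɛŋag], [ŋɛŋaga]), so there is no rule changing /g/ to [k] in isolation.
So /k/ is underlying, and a rule of intervocalic voicing — voiceless stops become voiced between vowels — gives [g].
The underlying form of 'star' is therefore /ʒeŋɔk/.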